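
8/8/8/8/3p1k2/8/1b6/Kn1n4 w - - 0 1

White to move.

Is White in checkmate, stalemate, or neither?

neither

White to move; white king on a1.
In check: yes, from the black bishop on b2.
Legal moves for White: Ka2, Kxb1.
White is in check but has 2 legal moves → neither.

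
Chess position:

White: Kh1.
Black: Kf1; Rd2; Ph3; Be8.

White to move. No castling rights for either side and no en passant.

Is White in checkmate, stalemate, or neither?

stalemate

White to move; white king on h1.
In check: no.
King squares — g1: attacked by Kf1; g2: attacked by Kf1; h2: attacked by Rd2.
Legal moves for White: none.
Not in check and no legal moves → stalemate.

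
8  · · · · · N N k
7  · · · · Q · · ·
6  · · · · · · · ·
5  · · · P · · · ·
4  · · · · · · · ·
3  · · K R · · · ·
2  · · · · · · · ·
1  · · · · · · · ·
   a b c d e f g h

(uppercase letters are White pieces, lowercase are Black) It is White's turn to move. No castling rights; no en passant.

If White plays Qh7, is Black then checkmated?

yes

After Qh7: black king on h8; in check: yes, from the white queen on h7.
King squares — g7: attacked by Qh7; h7: attacked by Nf8; g8: attacked by Qh7.
Black has no legal moves → checkmate.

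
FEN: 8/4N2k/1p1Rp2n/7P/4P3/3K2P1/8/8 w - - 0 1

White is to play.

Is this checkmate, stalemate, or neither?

White to move; white king on d3.
In check: no.
Legal moves for White include: Ng8, Nc8, Ng6, Nc6, Nf5, Nd5, Rd8, Rd7, Rxe6, Rc6, Rxb6, Rd5, Rd4, Kd4, Kc4, Ke3, Kc3, Ke2, ... (list truncated; more exist).
White has legal moves and is not in check → neither.

neither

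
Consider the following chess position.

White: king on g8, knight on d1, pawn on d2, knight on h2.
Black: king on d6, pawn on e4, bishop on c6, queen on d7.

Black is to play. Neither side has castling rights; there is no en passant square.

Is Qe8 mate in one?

no

After Qe8: white king on g8; in check: yes, from the black queen on e8.
White has 2 legal replies: Kh7, Kg7.
In check but a legal move exists → not checkmate.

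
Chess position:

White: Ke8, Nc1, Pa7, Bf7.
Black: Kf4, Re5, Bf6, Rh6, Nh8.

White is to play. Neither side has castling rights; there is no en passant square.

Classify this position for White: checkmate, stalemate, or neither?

White to move; white king on e8.
In check: yes, from the black rook on e5.
King squares — d7: available; e7: attacked by Re5; f7: own bishop; d8: attacked by Bf6; f8: available.
Legal moves for White: Kf8, Kd7, Be6.
White is in check but has 3 legal moves → neither.

neither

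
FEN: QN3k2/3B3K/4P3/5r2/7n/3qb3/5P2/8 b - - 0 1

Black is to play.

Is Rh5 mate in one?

yes

After Rh5: white king on h7; in check: yes, from the black queen on d3 and the black rook on h5.
King squares — g6: attacked by Qd3; h6: attacked by Be3; g7: attacked by Kf8; g8: attacked by Kf8; h8: attacked by Rh5.
White has no legal moves → checkmate.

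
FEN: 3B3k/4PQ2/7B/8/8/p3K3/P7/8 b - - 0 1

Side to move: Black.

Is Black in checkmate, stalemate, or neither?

Black to move; black king on h8.
In check: no.
King squares — g7: attacked by Bh6; h7: attacked by Qf7; g8: attacked by Qf7.
Legal moves for Black: none.
Not in check and no legal moves → stalemate.

stalemate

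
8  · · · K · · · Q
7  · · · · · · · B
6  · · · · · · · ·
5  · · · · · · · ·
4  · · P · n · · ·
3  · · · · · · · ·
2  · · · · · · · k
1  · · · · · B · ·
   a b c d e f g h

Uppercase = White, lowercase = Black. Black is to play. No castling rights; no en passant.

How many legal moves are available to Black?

11

Black to move; king on h2.
In check: no.
Legal moves: Nf6, Nd6, Ng5, Nc5, Ng3, Nc3, Nf2, Nd2, Kg3, Kh1, Kg1.
Count: 11.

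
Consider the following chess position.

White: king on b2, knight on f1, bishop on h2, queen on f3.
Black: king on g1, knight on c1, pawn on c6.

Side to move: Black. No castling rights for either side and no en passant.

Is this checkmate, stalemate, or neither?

checkmate

Black to move; black king on g1.
In check: yes, from the white bishop on h2.
King squares — f1: attacked by Qf3; h1: attacked by Qf3; f2: attacked by Qf3; g2: attacked by Qf3; h2: attacked by Nf1.
Legal moves for Black: none.
In check with no legal moves → checkmate.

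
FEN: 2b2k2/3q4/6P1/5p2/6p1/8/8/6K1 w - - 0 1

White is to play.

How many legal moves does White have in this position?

White to move; king on g1.
In check: no.
Legal moves: Kh2, Kg2, Kf2, Kh1, Kf1, g7+.
Count: 6.

6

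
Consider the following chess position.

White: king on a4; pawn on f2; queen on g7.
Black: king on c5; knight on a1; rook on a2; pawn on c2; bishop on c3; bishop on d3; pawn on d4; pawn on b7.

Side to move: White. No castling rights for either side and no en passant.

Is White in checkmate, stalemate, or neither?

checkmate

White to move; white king on a4.
In check: yes, from the black rook on a2.
King squares — a3: attacked by Ra2; b3: attacked by Na1; b4: attacked by Bc3; a5: attacked by Ra2; b5: attacked by Bd3.
Legal moves for White: none.
In check with no legal moves → checkmate.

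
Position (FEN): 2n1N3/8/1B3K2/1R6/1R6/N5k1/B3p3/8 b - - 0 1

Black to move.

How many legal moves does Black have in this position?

12

Black to move; king on g3.
In check: no.
Legal moves: Ne7, Na7, Nd6, Nxb6, Kh3, Kf3, Kh2, Kg2, e1=Q, e1=R, e1=B, e1=N.
Count: 12.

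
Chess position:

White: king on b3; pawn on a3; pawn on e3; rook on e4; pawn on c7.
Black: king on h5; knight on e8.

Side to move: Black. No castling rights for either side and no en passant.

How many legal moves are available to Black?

7

Black to move; king on h5.
In check: no.
Legal moves: Ng7, Nxc7, Nf6, Nd6, Kh6, Kg6, Kg5.
Count: 7.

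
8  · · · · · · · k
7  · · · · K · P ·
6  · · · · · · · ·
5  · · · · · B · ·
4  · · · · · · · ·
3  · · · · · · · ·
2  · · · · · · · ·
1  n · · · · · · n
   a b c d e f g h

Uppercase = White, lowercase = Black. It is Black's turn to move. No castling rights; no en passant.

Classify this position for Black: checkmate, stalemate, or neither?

neither

Black to move; black king on h8.
In check: yes, from the white pawn on g7.
Legal moves for Black: Kg8, Kxg7.
Black is in check but has 2 legal moves → neither.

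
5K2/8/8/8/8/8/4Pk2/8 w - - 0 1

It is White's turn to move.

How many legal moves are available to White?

White to move; king on f8.
In check: no.
Legal moves: Kg8, Ke8, Kg7, Kf7, Ke7, e3, e4.
Count: 7.

7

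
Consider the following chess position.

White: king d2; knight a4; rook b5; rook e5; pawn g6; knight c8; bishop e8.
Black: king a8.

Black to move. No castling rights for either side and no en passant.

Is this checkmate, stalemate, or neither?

Black to move; black king on a8.
In check: no.
King squares — a7: attacked by Nc8; b7: attacked by Rb5; b8: attacked by Rb5.
Legal moves for Black: none.
Not in check and no legal moves → stalemate.

stalemate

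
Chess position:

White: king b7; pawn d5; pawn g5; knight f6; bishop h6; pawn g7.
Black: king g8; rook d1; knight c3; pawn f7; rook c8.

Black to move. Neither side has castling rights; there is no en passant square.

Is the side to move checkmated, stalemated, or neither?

checkmate

Black to move; black king on g8.
In check: yes, from the white knight on f6.
King squares — f7: own pawn; g7: attacked by Bh6; h7: attacked by Nf6; f8: attacked by Pg7; h8: attacked by Pg7.
Legal moves for Black: none.
In check with no legal moves → checkmate.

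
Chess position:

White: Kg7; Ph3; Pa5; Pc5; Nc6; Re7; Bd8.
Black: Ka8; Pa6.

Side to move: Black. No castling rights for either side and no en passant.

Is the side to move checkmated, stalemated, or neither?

Black to move; black king on a8.
In check: no.
King squares — a7: attacked by Nc6; b7: attacked by Re7; b8: attacked by Nc6.
Legal moves for Black: none.
Not in check and no legal moves → stalemate.

stalemate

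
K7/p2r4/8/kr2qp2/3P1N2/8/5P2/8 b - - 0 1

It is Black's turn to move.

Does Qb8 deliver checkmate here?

yes

After Qb8: white king on a8; in check: yes, from the black queen on b8.
King squares — a7: attacked by Rd7; b7: attacked by Rb5; b8: attacked by Rb5.
White has no legal moves → checkmate.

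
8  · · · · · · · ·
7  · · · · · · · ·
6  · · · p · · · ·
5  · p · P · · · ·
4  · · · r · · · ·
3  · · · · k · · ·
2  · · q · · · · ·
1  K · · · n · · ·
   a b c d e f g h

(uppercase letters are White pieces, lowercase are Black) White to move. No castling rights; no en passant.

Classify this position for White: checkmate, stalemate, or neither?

stalemate

White to move; white king on a1.
In check: no.
King squares — b1: attacked by Qc2; a2: attacked by Qc2; b2: attacked by Qc2.
Legal moves for White: none.
Not in check and no legal moves → stalemate.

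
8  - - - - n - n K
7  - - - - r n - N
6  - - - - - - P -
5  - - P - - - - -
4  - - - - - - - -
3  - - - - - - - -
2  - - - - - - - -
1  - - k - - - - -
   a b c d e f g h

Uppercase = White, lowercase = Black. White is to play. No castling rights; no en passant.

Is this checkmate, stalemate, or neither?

neither

White to move; white king on h8.
In check: yes, from the black knight on f7.
King squares — g7: attacked by Ne8; h7: own knight; g8: available.
Legal moves for White: Kxg8, gxf7.
White is in check but has 2 legal moves → neither.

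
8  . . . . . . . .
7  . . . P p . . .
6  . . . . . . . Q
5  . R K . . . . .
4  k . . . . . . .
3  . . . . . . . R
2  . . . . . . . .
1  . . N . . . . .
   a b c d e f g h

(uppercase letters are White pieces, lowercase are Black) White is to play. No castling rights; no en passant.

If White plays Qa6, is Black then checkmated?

yes

After Qa6: black king on a4; in check: yes, from the white queen on a6.
King squares — a3: attacked by Rh3; b3: attacked by Nc1; b4: attacked by Rb5; a5: attacked by Rb5; b5: attacked by Kc5.
Black has no legal moves → checkmate.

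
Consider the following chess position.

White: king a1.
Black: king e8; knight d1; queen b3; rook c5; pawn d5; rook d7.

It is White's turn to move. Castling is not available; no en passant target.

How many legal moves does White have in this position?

0

White to move; king on a1.
In check: no.
Legal moves: none.
Count: 0.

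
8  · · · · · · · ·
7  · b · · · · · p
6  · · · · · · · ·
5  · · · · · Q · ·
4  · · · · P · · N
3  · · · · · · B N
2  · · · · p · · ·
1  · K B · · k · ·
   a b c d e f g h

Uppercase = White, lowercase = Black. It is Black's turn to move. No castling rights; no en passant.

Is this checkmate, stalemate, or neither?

Black to move; black king on f1.
In check: yes, from the white queen on f5.
King squares — e1: attacked by Bg3; g1: attacked by Nh3; e2: own pawn; f2: attacked by Bg3; g2: attacked by Nh4.
Legal moves for Black: none.
In check with no legal moves → checkmate.

checkmate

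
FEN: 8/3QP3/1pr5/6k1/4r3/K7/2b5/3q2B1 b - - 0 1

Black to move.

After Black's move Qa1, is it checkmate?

After Qa1: white king on a3; in check: yes, from the black queen on a1.
King squares — a2: attacked by Qa1; b2: attacked by Qa1; b3: attacked by Bc2; a4: attacked by Qa1; b4: attacked by Re4.
White has no legal moves → checkmate.

yes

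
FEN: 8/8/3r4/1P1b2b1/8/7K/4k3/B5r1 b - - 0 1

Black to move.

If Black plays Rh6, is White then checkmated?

yes

After Rh6: white king on h3; in check: yes, from the black rook on h6.
King squares — g2: attacked by Rg1; h2: attacked by Rh6; g3: attacked by Rg1; g4: attacked by Rg1; h4: attacked by Bg5.
White has no legal moves → checkmate.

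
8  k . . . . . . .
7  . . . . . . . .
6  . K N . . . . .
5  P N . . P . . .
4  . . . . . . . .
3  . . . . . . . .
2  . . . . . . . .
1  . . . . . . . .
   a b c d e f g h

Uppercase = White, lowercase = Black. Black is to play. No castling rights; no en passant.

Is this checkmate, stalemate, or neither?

Black to move; black king on a8.
In check: no.
King squares — a7: attacked by Nb5; b7: attacked by Kb6; b8: attacked by Nc6.
Legal moves for Black: none.
Not in check and no legal moves → stalemate.

stalemate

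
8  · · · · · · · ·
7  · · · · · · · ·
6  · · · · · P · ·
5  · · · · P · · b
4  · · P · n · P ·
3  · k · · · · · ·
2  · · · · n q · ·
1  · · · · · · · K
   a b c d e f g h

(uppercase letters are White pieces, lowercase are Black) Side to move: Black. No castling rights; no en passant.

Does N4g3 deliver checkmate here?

yes

After N4g3: white king on h1; in check: yes, from the black knight on g3.
King squares — g1: attacked by Ne2; g2: attacked by Qf2; h2: attacked by Qf2.
White has no legal moves → checkmate.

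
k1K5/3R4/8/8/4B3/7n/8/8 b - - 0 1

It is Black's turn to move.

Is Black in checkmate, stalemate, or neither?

checkmate

Black to move; black king on a8.
In check: yes, from the white bishop on e4.
King squares — a7: attacked by Rd7; b7: attacked by Be4; b8: attacked by Kc8.
Legal moves for Black: none.
In check with no legal moves → checkmate.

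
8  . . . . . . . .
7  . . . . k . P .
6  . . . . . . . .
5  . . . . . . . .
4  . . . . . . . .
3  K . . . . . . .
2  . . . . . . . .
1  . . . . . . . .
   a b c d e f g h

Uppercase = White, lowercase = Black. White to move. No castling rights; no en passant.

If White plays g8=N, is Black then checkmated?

After g8=N: black king on e7; in check: yes, from the white knight on g8.
Black has 7 legal replies: Kf8, Ke8, Kd8, Kf7, Kd7, Ke6, Kd6.
In check but a legal move exists → not checkmate.

no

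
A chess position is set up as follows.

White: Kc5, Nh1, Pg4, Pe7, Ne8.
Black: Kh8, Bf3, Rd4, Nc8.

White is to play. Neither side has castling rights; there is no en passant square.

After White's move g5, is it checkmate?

After g5: black king on h8; in check: no.
Black is not in check, so this cannot be checkmate.

no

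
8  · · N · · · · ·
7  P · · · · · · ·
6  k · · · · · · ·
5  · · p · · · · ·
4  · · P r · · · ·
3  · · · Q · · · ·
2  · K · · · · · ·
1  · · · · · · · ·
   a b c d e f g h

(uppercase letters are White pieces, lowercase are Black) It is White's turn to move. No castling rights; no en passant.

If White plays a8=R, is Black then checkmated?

After a8=R: black king on a6; in check: yes, from the white rook on a8.
Black has 1 legal reply: Kb7.
In check but a legal move exists → not checkmate.

no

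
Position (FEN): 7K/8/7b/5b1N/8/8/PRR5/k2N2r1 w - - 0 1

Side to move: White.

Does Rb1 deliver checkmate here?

no

After Rb1: black king on a1; in check: yes, from the white rook on b1.
Black has 1 legal reply: Kxb1.
In check but a legal move exists → not checkmate.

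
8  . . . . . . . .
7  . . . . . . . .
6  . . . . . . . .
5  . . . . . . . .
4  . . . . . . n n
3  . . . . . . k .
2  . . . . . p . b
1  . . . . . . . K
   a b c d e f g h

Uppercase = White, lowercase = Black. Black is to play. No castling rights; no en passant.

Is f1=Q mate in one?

After f1=Q: white king on h1; in check: yes, from the black queen on f1.
King squares — g1: attacked by Qf1; g2: attacked by Qf1; h2: attacked by Kg3.
White has no legal moves → checkmate.

yes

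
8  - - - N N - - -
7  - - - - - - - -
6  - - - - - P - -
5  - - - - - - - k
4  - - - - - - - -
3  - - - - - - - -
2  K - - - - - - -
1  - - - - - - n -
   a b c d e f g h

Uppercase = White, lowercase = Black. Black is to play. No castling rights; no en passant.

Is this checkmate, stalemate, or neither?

neither

Black to move; black king on h5.
In check: no.
Legal moves for Black: Kh6, Kg6, Kg5, Kh4, Kg4, Nh3, Nf3, Ne2.
Black has 8 legal moves and is not in check → neither.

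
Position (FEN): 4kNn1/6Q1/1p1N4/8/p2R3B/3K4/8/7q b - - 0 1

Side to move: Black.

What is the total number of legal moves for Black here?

Black to move; king on e8.
In check: yes, from the white knight on d6.
Legal moves: none.
Count: 0.

0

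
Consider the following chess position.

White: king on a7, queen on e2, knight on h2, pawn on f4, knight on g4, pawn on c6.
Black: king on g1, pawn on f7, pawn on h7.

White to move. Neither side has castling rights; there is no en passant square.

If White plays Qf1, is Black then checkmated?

yes

After Qf1: black king on g1; in check: yes, from the white queen on f1.
King squares — f1: attacked by Nh2; h1: attacked by Qf1; f2: attacked by Qf1; g2: attacked by Qf1; h2: attacked by Ng4.
Black has no legal moves → checkmate.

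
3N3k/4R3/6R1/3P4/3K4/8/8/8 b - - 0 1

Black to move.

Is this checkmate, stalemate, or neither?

Black to move; black king on h8.
In check: no.
King squares — g7: attacked by Rg6; h7: attacked by Re7; g8: attacked by Rg6.
Legal moves for Black: none.
Not in check and no legal moves → stalemate.

stalemate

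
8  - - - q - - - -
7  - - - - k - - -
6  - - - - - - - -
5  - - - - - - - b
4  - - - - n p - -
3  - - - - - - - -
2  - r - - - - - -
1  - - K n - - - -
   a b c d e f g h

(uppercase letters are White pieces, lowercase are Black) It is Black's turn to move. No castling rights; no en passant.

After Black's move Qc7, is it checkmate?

yes

After Qc7: white king on c1; in check: yes, from the black queen on c7.
King squares — b1: attacked by Rb2; d1: attacked by Bh5; b2: attacked by Nd1; c2: attacked by Rb2; d2: attacked by Rb2.
White has no legal moves → checkmate.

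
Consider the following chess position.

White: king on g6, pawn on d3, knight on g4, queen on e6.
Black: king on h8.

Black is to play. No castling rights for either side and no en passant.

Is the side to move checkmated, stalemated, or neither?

stalemate

Black to move; black king on h8.
In check: no.
King squares — g7: attacked by Kg6; h7: attacked by Kg6; g8: attacked by Qe6.
Legal moves for Black: none.
Not in check and no legal moves → stalemate.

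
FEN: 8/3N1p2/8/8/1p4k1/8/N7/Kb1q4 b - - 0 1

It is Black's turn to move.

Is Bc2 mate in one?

After Bc2: white king on a1; in check: yes, from the black queen on d1.
White has 2 legal replies: Kb2, Nc1.
In check but a legal move exists → not checkmate.

no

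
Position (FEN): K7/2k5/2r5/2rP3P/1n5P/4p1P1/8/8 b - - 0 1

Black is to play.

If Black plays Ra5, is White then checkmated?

yes

After Ra5: white king on a8; in check: yes, from the black rook on a5.
King squares — a7: attacked by Ra5; b7: attacked by Kc7; b8: attacked by Kc7.
White has no legal moves → checkmate.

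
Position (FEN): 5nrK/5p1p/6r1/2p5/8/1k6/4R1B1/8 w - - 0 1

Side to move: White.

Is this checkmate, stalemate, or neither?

White to move; white king on h8.
In check: yes, from the black rook on g8.
King squares — g7: attacked by Rg6; h7: attacked by Nf8; g8: attacked by Rg6.
Legal moves for White: none.
In check with no legal moves → checkmate.

checkmate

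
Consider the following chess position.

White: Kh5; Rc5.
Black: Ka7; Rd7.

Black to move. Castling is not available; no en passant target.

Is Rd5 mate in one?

no

After Rd5: white king on h5; in check: yes, from the black rook on d5.
White has 5 legal replies: Kh6, Kg6, Kh4, Kg4, Rxd5.
In check but a legal move exists → not checkmate.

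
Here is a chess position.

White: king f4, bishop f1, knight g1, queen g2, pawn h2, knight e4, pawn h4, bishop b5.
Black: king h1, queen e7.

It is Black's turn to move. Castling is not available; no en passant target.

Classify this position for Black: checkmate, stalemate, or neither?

checkmate

Black to move; black king on h1.
In check: yes, from the white queen on g2.
King squares — g1: attacked by Qg2; g2: attacked by Bf1; h2: attacked by Qg2.
Legal moves for Black: none.
In check with no legal moves → checkmate.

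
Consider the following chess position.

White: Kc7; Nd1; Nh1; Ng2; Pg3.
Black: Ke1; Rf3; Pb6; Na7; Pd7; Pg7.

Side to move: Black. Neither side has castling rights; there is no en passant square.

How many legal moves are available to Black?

4

Black to move; king on e1.
In check: yes, from the white knight on g2.
Legal moves: Ke2, Kd2, Kf1, Kxd1.
Count: 4.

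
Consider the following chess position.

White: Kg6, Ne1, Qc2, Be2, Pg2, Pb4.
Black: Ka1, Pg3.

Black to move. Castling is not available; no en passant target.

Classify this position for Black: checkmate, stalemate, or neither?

stalemate

Black to move; black king on a1.
In check: no.
King squares — b1: attacked by Qc2; a2: attacked by Qc2; b2: attacked by Qc2.
Legal moves for Black: none.
Not in check and no legal moves → stalemate.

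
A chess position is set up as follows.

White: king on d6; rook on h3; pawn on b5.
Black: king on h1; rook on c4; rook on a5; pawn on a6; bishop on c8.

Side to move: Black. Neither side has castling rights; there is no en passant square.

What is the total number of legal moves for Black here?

Black to move; king on h1.
In check: yes, from the white rook on h3.
Legal moves: Kg2, Kg1, Bxh3.
Count: 3.

3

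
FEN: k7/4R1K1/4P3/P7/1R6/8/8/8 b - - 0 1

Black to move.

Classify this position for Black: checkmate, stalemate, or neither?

Black to move; black king on a8.
In check: no.
King squares — a7: attacked by Re7; b7: attacked by Rb4; b8: attacked by Rb4.
Legal moves for Black: none.
Not in check and no legal moves → stalemate.

stalemate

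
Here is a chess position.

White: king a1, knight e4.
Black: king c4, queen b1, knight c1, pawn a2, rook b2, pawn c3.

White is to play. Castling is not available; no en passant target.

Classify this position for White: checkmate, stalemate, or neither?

White to move; white king on a1.
In check: yes, from the black queen on b1.
King squares — b1: attacked by Pa2; a2: attacked by Qb1; b2: attacked by Qb1.
Legal moves for White: none.
In check with no legal moves → checkmate.

checkmate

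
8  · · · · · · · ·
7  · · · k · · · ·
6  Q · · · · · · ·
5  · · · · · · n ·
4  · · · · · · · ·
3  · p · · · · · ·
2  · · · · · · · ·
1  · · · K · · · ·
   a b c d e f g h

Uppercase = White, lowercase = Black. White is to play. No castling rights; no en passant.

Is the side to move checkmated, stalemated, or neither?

neither

White to move; white king on d1.
In check: no.
Legal moves for White include: Qc8+, Qa8, Qb7+, Qa7+, Qh6, Qg6, Qf6, Qe6+, Qd6+, Qc6+, Qb6, Qb5+, Qa5, Qc4, Qa4+, Qd3+, Qa3, Qe2, ... (list truncated; more exist).
White has legal moves and is not in check → neither.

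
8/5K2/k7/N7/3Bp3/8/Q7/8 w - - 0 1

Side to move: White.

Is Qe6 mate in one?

After Qe6: black king on a6; in check: yes, from the white queen on e6.
Black has 2 legal replies: Kb5, Kxa5.
In check but a legal move exists → not checkmate.

no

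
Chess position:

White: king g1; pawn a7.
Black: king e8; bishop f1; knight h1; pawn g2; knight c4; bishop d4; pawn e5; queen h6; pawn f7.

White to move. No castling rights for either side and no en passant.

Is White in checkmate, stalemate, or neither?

checkmate

White to move; white king on g1.
In check: yes, from the black bishop on d4.
King squares — f1: attacked by Pg2; h1: attacked by Pg2; f2: attacked by Nh1; g2: attacked by Bf1; h2: attacked by Qh6.
Legal moves for White: none.
In check with no legal moves → checkmate.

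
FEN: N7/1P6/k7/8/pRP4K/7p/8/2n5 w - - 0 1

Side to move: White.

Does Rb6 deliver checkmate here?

After Rb6: black king on a6; in check: yes, from the white rook on b6.
Black has 2 legal replies: Ka7, Ka5.
In check but a legal move exists → not checkmate.

no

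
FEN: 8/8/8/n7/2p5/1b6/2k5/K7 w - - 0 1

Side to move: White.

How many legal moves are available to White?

0

White to move; king on a1.
In check: no.
Legal moves: none.
Count: 0.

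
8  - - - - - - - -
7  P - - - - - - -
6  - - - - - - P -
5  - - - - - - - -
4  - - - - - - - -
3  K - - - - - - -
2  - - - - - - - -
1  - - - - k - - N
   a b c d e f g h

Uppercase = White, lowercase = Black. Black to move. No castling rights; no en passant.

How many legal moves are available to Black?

Black to move; king on e1.
In check: no.
Legal moves: Ke2, Kd2, Kf1, Kd1.
Count: 4.

4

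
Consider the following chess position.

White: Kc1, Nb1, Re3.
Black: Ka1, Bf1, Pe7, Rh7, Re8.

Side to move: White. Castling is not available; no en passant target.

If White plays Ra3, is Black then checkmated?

yes

After Ra3: black king on a1; in check: yes, from the white rook on a3.
King squares — b1: attacked by Kc1; a2: attacked by Ra3; b2: attacked by Kc1.
Black has no legal moves → checkmate.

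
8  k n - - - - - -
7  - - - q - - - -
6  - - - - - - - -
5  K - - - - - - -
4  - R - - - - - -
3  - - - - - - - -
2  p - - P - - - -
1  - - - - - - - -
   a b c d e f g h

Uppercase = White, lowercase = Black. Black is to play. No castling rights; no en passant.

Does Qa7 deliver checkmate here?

no

After Qa7: white king on a5; in check: yes, from the black queen on a7.
White has 1 legal reply: Kb5.
In check but a legal move exists → not checkmate.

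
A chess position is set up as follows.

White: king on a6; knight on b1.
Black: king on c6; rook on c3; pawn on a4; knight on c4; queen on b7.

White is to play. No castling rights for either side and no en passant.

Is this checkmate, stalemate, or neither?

checkmate

White to move; white king on a6.
In check: yes, from the black queen on b7.
King squares — a5: attacked by Nc4; b5: attacked by Kc6; b6: attacked by Nc4; a7: attacked by Qb7; b7: attacked by Kc6.
Legal moves for White: none.
In check with no legal moves → checkmate.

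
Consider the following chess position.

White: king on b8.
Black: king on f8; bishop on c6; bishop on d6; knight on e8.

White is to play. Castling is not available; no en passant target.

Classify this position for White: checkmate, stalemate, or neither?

White to move; white king on b8.
In check: yes, from the black bishop on d6.
King squares — a7: available; b7: attacked by Bc6; c7: attacked by Bd6; a8: attacked by Bc6; c8: available.
Legal moves for White: Kc8, Ka7.
White is in check but has 2 legal moves → neither.

neither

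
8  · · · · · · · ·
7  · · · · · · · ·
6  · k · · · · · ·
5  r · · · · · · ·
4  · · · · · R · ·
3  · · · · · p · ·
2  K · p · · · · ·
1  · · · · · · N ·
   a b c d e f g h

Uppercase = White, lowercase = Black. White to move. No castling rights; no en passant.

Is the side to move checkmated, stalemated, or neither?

White to move; white king on a2.
In check: yes, from the black rook on a5.
Legal moves for White: Kb3, Kb2, Ra4.
White is in check but has 3 legal moves → neither.

neither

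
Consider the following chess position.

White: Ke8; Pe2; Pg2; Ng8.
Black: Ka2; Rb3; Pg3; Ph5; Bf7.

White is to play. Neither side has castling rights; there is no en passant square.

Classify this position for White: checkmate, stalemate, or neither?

neither

White to move; white king on e8.
In check: yes, from the black bishop on f7.
Legal moves for White: Kf8, Kd8, Kxf7, Ke7, Kd7.
White is in check but has 5 legal moves → neither.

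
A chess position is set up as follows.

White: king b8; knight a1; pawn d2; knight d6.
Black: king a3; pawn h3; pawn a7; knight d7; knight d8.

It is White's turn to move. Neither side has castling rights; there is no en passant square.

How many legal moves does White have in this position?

4

White to move; king on b8.
In check: yes, from the black knight on d7.
Legal moves: Kc8, Ka8, Kc7, Kxa7.
Count: 4.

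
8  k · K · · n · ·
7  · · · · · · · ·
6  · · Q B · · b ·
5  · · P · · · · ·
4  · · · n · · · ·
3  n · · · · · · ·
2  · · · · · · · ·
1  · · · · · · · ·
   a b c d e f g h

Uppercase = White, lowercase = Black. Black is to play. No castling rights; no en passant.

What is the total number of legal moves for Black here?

2

Black to move; king on a8.
In check: yes, from the white queen on c6.
Legal moves: Ka7, Nxc6.
Count: 2.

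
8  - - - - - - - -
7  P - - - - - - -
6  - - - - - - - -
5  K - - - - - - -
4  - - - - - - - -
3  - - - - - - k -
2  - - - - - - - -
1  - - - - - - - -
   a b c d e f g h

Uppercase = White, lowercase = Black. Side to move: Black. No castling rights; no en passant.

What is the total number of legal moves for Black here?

Black to move; king on g3.
In check: no.
Legal moves: Kh4, Kg4, Kf4, Kh3, Kf3, Kh2, Kg2, Kf2.
Count: 8.

8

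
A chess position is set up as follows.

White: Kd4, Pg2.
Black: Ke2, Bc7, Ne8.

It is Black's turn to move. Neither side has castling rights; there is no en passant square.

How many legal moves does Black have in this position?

Black to move; king on e2.
In check: no.
Legal moves: Ng7, Nf6, Nd6, Bd8, Bb8, Bd6, Bb6+, Be5+, Ba5, Bf4, Bg3, Bh2, Kf2, Kd2, Kf1, Ke1, Kd1.
Count: 17.

17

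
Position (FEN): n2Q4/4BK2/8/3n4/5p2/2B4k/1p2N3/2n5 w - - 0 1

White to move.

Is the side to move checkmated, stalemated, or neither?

White to move; white king on f7.
In check: no.
Legal moves for White include: Qh8+, Qg8, Qf8, Qe8, Qc8+, Qb8, Qxa8, Qd7+, Qc7, Qd6, Qb6, Qxd5, Qa5, Kg8, Kf8, Ke8, Kg7, Kg6, ... (list truncated; more exist).
White has legal moves and is not in check → neither.

neither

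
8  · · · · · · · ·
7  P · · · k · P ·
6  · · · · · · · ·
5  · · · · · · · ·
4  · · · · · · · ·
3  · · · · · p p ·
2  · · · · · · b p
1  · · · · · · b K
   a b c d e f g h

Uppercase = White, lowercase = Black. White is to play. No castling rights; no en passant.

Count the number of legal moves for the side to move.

White to move; king on h1.
In check: yes, from the black bishop on g2.
Legal moves: none.
Count: 0.

0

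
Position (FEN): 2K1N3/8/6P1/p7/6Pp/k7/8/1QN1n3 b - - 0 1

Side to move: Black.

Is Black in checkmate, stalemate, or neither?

neither

Black to move; black king on a3.
In check: no.
Legal moves for Black: Ka4, Nf3, Nd3, Ng2, Nc2, a4, h3.
Black has 7 legal moves and is not in check → neither.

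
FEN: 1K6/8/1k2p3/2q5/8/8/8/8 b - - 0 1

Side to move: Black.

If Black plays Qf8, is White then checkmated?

yes

After Qf8: white king on b8; in check: yes, from the black queen on f8.
King squares — a7: attacked by Kb6; b7: attacked by Kb6; c7: attacked by Kb6; a8: attacked by Qf8; c8: attacked by Qf8.
White has no legal moves → checkmate.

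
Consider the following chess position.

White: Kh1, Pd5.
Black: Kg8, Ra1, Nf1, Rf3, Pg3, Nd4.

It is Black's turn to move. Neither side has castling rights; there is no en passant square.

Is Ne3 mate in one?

yes

After Ne3: white king on h1; in check: yes, from the black rook on a1.
King squares — g1: attacked by Ra1; g2: attacked by Ne3; h2: attacked by Pg3.
White has no legal moves → checkmate.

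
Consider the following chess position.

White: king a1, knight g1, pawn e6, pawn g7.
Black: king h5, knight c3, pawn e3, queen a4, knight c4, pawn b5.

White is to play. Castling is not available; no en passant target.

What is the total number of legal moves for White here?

0

White to move; king on a1.
In check: yes, from the black queen on a4.
Legal moves: none.
Count: 0.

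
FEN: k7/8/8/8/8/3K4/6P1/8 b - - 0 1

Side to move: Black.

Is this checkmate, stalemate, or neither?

neither

Black to move; black king on a8.
In check: no.
Legal moves for Black: Kb8, Kb7, Ka7.
Black has 3 legal moves and is not in check → neither.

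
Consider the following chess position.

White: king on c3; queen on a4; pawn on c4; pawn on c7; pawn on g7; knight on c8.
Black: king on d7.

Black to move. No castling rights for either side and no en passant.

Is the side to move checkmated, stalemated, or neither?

Black to move; black king on d7.
In check: yes, from the white queen on a4.
King squares — c6: attacked by Qa4; d6: attacked by Nc8; e6: available; c7: available; e7: attacked by Nc8; c8: available; d8: attacked by Pc7; e8: attacked by Qa4.
Legal moves for Black: Kxc8, Kxc7, Ke6.
Black is in check but has 3 legal moves → neither.

neither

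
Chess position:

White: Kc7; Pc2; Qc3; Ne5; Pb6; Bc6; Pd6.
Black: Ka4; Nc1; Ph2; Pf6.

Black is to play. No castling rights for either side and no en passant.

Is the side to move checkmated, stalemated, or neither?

checkmate

Black to move; black king on a4.
In check: yes, from the white bishop on c6.
King squares — a3: attacked by Qc3; b3: attacked by Pc2; b4: attacked by Qc3; a5: attacked by Qc3; b5: attacked by Bc6.
Legal moves for Black: none.
In check with no legal moves → checkmate.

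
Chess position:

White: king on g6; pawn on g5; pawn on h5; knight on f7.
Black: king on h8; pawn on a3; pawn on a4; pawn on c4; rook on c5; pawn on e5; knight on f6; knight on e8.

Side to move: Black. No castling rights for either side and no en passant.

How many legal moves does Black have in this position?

Black to move; king on h8.
In check: yes, from the white knight on f7.
Legal moves: Kg8.
Count: 1.

1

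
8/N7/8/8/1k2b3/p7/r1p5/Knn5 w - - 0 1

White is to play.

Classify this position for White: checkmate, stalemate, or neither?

checkmate

White to move; white king on a1.
In check: yes, from the black rook on a2.
King squares — b1: attacked by Pc2; a2: attacked by Nc1; b2: attacked by Ra2.
Legal moves for White: none.
In check with no legal moves → checkmate.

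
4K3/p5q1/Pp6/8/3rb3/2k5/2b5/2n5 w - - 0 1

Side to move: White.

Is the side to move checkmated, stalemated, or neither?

stalemate

White to move; white king on e8.
In check: no.
King squares — d7: attacked by Rd4; e7: attacked by Qg7; f7: attacked by Qg7; d8: attacked by Rd4; f8: attacked by Qg7.
Legal moves for White: none.
Not in check and no legal moves → stalemate.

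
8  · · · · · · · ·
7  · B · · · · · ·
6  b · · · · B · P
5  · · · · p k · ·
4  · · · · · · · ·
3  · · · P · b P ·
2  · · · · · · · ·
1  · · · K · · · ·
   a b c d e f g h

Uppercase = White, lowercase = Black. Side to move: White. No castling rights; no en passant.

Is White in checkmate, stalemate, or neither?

White to move; white king on d1.
In check: yes, from the black bishop on f3.
King squares — c1: available; e1: available; c2: available; d2: available; e2: attacked by Bf3.
Legal moves for White: Kd2, Kc2, Ke1, Kc1, Bxf3.
White is in check but has 5 legal moves → neither.

neither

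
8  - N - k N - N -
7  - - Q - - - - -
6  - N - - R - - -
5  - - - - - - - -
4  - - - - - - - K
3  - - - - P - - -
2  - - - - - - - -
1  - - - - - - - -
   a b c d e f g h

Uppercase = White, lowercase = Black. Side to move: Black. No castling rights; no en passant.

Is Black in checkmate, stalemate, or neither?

checkmate

Black to move; black king on d8.
In check: yes, from the white queen on c7.
King squares — c7: attacked by Ne8; d7: attacked by Nb6; e7: attacked by Re6; c8: attacked by Nb6; e8: attacked by Re6.
Legal moves for Black: none.
In check with no legal moves → checkmate.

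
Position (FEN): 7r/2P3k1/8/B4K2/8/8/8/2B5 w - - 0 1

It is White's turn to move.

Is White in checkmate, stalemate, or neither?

White to move; white king on f5.
In check: no.
Legal moves for White include: Ke6, Kg5, Ke5, Kg4, Kf4, Ke4, Bb6, Bb4, Bc3+, Bad2, Be1, Bh6+, Bg5, Bf4, Be3, Ba3, Bcd2, Bb2+, ... (list truncated; more exist).
White has legal moves and is not in check → neither.

neither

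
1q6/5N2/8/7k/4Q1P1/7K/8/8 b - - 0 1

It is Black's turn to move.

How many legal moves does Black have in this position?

0

Black to move; king on h5.
In check: yes, from the white pawn on g4.
Legal moves: none.
Count: 0.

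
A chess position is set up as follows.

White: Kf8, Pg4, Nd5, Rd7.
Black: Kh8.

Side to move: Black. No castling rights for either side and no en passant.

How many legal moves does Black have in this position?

Black to move; king on h8.
In check: no.
Legal moves: none.
Count: 0.

0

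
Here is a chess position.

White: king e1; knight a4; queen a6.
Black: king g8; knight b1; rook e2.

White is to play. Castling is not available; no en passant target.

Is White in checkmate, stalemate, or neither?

White to move; white king on e1.
In check: yes, from the black rook on e2.
King squares — d1: available; f1: available; d2: attacked by Nb1; e2: available; f2: attacked by Re2.
Legal moves for White: Kxe2, Kf1, Kd1, Qxe2.
White is in check but has 4 legal moves → neither.

neither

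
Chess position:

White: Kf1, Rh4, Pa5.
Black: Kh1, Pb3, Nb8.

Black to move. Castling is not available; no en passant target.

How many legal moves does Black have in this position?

Black to move; king on h1.
In check: yes, from the white rook on h4.
Legal moves: none.
Count: 0.

0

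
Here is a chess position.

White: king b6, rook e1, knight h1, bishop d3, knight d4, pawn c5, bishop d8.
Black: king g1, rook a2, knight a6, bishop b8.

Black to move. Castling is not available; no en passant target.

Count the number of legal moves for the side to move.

2

Black to move; king on g1.
In check: yes, from the white rook on e1.
Legal moves: Kh2, Kg2.
Count: 2.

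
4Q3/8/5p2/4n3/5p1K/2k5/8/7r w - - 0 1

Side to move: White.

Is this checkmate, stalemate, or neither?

White to move; white king on h4.
In check: yes, from the black rook on h1.
King squares — g3: attacked by Pf4; h3: attacked by Rh1; g4: attacked by Ne5; g5: attacked by Pf6; h5: attacked by Rh1.
Legal moves for White: none.
In check with no legal moves → checkmate.

checkmate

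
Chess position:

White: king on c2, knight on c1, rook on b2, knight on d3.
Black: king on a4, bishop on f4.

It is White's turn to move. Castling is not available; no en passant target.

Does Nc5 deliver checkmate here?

no

After Nc5: black king on a4; in check: yes, from the white knight on c5.
Black has 2 legal replies: Ka5, Ka3.
In check but a legal move exists → not checkmate.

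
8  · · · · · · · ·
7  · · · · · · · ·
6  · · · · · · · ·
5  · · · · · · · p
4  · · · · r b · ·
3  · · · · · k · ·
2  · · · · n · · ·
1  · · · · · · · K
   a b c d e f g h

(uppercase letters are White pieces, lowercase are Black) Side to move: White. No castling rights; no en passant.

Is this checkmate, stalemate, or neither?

White to move; white king on h1.
In check: no.
King squares — g1: attacked by Ne2; g2: attacked by Kf3; h2: attacked by Bf4.
Legal moves for White: none.
Not in check and no legal moves → stalemate.

stalemate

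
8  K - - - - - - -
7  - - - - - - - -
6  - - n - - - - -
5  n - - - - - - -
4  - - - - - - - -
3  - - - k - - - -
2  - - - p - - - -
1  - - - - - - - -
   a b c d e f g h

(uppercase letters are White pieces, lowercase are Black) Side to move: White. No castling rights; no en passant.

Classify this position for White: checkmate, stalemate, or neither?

White to move; white king on a8.
In check: no.
King squares — a7: attacked by Nc6; b7: attacked by Na5; b8: attacked by Nc6.
Legal moves for White: none.
Not in check and no legal moves → stalemate.

stalemate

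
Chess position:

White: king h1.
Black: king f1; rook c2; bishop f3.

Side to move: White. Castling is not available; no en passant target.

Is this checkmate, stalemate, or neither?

checkmate

White to move; white king on h1.
In check: yes, from the black bishop on f3.
King squares — g1: attacked by Kf1; g2: attacked by Kf1; h2: attacked by Rc2.
Legal moves for White: none.
In check with no legal moves → checkmate.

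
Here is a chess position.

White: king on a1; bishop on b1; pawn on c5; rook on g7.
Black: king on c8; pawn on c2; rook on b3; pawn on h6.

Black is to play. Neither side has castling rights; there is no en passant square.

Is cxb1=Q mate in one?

yes

After cxb1=Q: white king on a1; in check: yes, from the black queen on b1.
King squares — b1: attacked by Rb3; a2: attacked by Qb1; b2: attacked by Qb1.
White has no legal moves → checkmate.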